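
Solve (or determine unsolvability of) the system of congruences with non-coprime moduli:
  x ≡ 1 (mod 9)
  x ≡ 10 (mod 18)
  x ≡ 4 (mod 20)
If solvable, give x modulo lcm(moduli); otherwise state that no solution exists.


Moduli 9, 18, 20 are not pairwise coprime, so CRT works modulo lcm(m_i) when all pairwise compatibility conditions hold.
Pairwise compatibility: gcd(m_i, m_j) must divide a_i - a_j for every pair.
Merge one congruence at a time:
  Start: x ≡ 1 (mod 9).
  Combine with x ≡ 10 (mod 18): gcd(9, 18) = 9; 10 - 1 = 9, which IS divisible by 9, so compatible.
    Write x = 1 + 9·t and substitute into x ≡ 10 (mod 18): 9·t ≡ 10 − 1 = 9 (mod 18).
    Divide the congruence (and modulus) by g = 9: 1·t ≡ 1 (mod 2).
    So t ≡ 1 (mod 2).
    Then x = 1 + 9·1 = 10, valid modulo lcm(9, 18) = 18: x ≡ 10 (mod 18).
  Combine with x ≡ 4 (mod 20): gcd(18, 20) = 2; 4 - 10 = -6, which IS divisible by 2, so compatible.
    Write x = 10 + 18·t and substitute into x ≡ 4 (mod 20): 18·t ≡ 4 − 10 = -6 (mod 20).
    Divide the congruence (and modulus) by g = 2: 9·t ≡ -3 (mod 10).
    Reduce coefficients mod 10: 9·t ≡ 7 (mod 10).
    The inverse of 9 mod 10 is 9 (since 9·9 = 81 = 8·10 + 1), so t ≡ 9·7 = 63 ≡ 3 (mod 10).
    Then x = 10 + 18·3 = 64, valid modulo lcm(18, 20) = 180: x ≡ 64 (mod 180).
Verify: 64 mod 9 = 1, 64 mod 18 = 10, 64 mod 20 = 4.

x ≡ 64 (mod 180).


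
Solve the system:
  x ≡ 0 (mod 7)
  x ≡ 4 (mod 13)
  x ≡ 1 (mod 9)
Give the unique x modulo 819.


Moduli 7, 13, 9 are pairwise coprime; by CRT there is a unique solution modulo M = 7 · 13 · 9 = 819.
Solve pairwise, accumulating the modulus:
  Start with x ≡ 0 (mod 7).
  Combine with x ≡ 4 (mod 13): since gcd(7, 13) = 1, we get a unique residue mod 91.
    Write x = 0 + 7·t and substitute into x ≡ 4 (mod 13): 7·t ≡ 4 − 0 = 4 (mod 13).
    The inverse of 7 mod 13 is 2 (since 7·2 = 14 = 1·13 + 1), so t ≡ 2·4 = 8 ≡ 8 (mod 13).
    Then x = 0 + 7·8 = 56, valid modulo lcm(7, 13) = 91: x ≡ 56 (mod 91).
  Combine with x ≡ 1 (mod 9): since gcd(91, 9) = 1, we get a unique residue mod 819.
    Write x = 56 + 91·t and substitute into x ≡ 1 (mod 9): 91·t ≡ 1 − 56 = -55 (mod 9).
    Reduce coefficients mod 9: 1·t ≡ 8 (mod 9).
    So t ≡ 8 (mod 9).
    Then x = 56 + 91·8 = 784, valid modulo lcm(91, 9) = 819: x ≡ 784 (mod 819).
Verify: 784 mod 7 = 0 ✓, 784 mod 13 = 4 ✓, 784 mod 9 = 1 ✓.

x ≡ 784 (mod 819).


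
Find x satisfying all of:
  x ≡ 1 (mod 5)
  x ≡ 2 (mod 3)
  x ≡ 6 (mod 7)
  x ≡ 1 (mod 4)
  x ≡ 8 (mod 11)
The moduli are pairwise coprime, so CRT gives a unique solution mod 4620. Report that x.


Product of moduli M = 5 · 3 · 7 · 4 · 11 = 4620.
Merge one congruence at a time:
  Start: x ≡ 1 (mod 5).
  Combine with x ≡ 2 (mod 3); new modulus lcm = 15.
    Write x = 1 + 5·t and substitute into x ≡ 2 (mod 3): 5·t ≡ 2 − 1 = 1 (mod 3).
    Reduce coefficients mod 3: 2·t ≡ 1 (mod 3).
    The inverse of 2 mod 3 is 2 (since 2·2 = 4 = 1·3 + 1), so t ≡ 2·1 = 2 ≡ 2 (mod 3).
    Then x = 1 + 5·2 = 11, valid modulo lcm(5, 3) = 15: x ≡ 11 (mod 15).
  Combine with x ≡ 6 (mod 7); new modulus lcm = 105.
    Write x = 11 + 15·t and substitute into x ≡ 6 (mod 7): 15·t ≡ 6 − 11 = -5 (mod 7).
    Reduce coefficients mod 7: 1·t ≡ 2 (mod 7).
    So t ≡ 2 (mod 7).
    Then x = 11 + 15·2 = 41, valid modulo lcm(15, 7) = 105: x ≡ 41 (mod 105).
  Combine with x ≡ 1 (mod 4); new modulus lcm = 420.
    Write x = 41 + 105·t and substitute into x ≡ 1 (mod 4): 105·t ≡ 1 − 41 = -40 (mod 4).
    Reduce coefficients mod 4: 1·t ≡ 0 (mod 4).
    So t ≡ 0 (mod 4).
    Then x = 41 + 105·0 = 41, valid modulo lcm(105, 4) = 420: x ≡ 41 (mod 420).
  Combine with x ≡ 8 (mod 11); new modulus lcm = 4620.
    Write x = 41 + 420·t and substitute into x ≡ 8 (mod 11): 420·t ≡ 8 − 41 = -33 (mod 11).
    Reduce coefficients mod 11: 2·t ≡ 0 (mod 11).
    The inverse of 2 mod 11 is 6 (since 2·6 = 12 = 1·11 + 1), so t ≡ 6·0 = 0 ≡ 0 (mod 11).
    Then x = 41 + 420·0 = 41, valid modulo lcm(420, 11) = 4620: x ≡ 41 (mod 4620).
Verify against each original: 41 mod 5 = 1, 41 mod 3 = 2, 41 mod 7 = 6, 41 mod 4 = 1, 41 mod 11 = 8.

x ≡ 41 (mod 4620).


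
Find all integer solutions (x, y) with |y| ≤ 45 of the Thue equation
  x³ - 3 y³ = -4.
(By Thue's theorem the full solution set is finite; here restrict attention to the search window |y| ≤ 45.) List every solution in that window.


The equation is x³ - 3y³ = -4. For fixed y, x³ = 3·y³ − 4, so a solution requires the RHS to be a perfect cube.
Strategy: iterate y from -45 to 45, compute RHS = 3·y³ − 4, and check whether it is a (positive or negative) perfect cube.
Check small values of y:
  y = 0: RHS = -4 is not a perfect cube.
  y = 1: RHS = -1 = (-1)³ ⇒ x = -1 works.
  y = -1: RHS = -7 is not a perfect cube.
  y = 2: RHS = 20 is not a perfect cube.
  y = -2: RHS = -28 is not a perfect cube.
  y = 3: RHS = 77 is not a perfect cube.
  y = -3: RHS = -85 is not a perfect cube.
Continuing the search up to |y| = 45 finds no further solutions beyond those listed.
Collected solutions: (-1, 1).

Solutions (with |y| ≤ 45): (-1, 1).


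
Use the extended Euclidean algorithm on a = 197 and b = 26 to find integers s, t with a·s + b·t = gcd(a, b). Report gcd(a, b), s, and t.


Euclidean algorithm on (197, 26) — divide until remainder is 0:
  197 = 7 · 26 + 15
  26 = 1 · 15 + 11
  15 = 1 · 11 + 4
  11 = 2 · 4 + 3
  4 = 1 · 3 + 1
  3 = 3 · 1 + 0
gcd(197, 26) = 1.
Track Bezout coefficients alongside the remainders: start with r₀ = 197 = a·1 + b·0 (s = 1, t = 0) and r₁ = 26 = a·0 + b·1 (s = 0, t = 1); each new remainder r_{k+1} = r_{k-1} − q_k·r_k inherits s_{k+1} = s_{k-1} − q_k·s_k, t_{k+1} = t_{k-1} − q_k·t_k, so r_k = a·s_k + b·t_k at every step:
  q = 7: r = 15, s = 1 − 7·0 = 1, t = 0 − 7·1 = -7  (check: 197·1 + 26·(-7) = 15)
  q = 1: r = 11, s = 0 − 1·1 = -1, t = 1 − 1·(-7) = 8  (check: 197·(-1) + 26·8 = 11)
  q = 1: r = 4, s = 1 − 1·(-1) = 2, t = -7 − 1·8 = -15  (check: 197·2 + 26·(-15) = 4)
  q = 2: r = 3, s = -1 − 2·2 = -5, t = 8 − 2·(-15) = 38  (check: 197·(-5) + 26·38 = 3)
  q = 1: r = 1, s = 2 − 1·(-5) = 7, t = -15 − 1·38 = -53  (check: 197·7 + 26·(-53) = 1)
The row with r = 1 (the gcd) gives the Bezout coefficients s = 7, t = -53.
Result: 197 · (7) + 26 · (-53) = 1.

gcd(197, 26) = 1; s = 7, t = -53 (check: 197·7 + 26·(-53) = 1).


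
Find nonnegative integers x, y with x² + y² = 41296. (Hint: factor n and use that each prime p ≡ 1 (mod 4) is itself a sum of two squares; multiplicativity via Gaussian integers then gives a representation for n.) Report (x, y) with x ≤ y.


Step 1: Factor n = 41296 = 2^4 · 29 · 89.
Step 2: Check the mod-4 condition on each prime factor: 2 = 2 (special); 29 ≡ 1 (mod 4), exponent 1; 89 ≡ 1 (mod 4), exponent 1.
All primes ≡ 3 (mod 4) appear to even exponent (or don't appear), so by the two-squares theorem n IS expressible as a sum of two squares.
Step 3: Build a representation. Group n = k² · m with k = 4 and m = 29 · 89 = 2581 (a product of primes ≡ 1 (mod 4)); a representation of m scales to one of n via (k·x)² + (k·y)² = k²(x² + y²). Each prime p ≡ 1 (mod 4) is itself a sum of two squares; find a² by testing p − a² for a perfect square:
  29: 29 − 1² = 28, 29 − 2² = 25 = 5² ⇒ 29 = 2² + 5².
  89: 89 − 1² = 88, 89 − 2² = 85, 89 − 3² = 80, 89 − 4² = 73, 89 − 5² = 64 = 8² ⇒ 89 = 5² + 8².
  Combine using the Brahmagupta–Fibonacci identity (a² + b²)(c² + d²) = (ac − bd)² + (ad + bc)² = (ac + bd)² + (ad − bc)²:
  29 · 89 = 2581: from (2² + 5²)(5² + 8²), take (2·5 − 5·8, 2·8 + 5·5) = (10 − 40, 16 + 25) = (-30, 41); dropping signs (only squares matter) gives (30, 41); check 30² + 41² = 900 + 1681 = 2581 ✓.
  Scale by k = 4: (4·30, 4·41) = (120, 164).
Step 4: Order so x ≤ y and verify: 120² + 164² = 14400 + 26896 = 41296 = n. ✓

n = 41296 = 120² + 164² (one valid representation with x ≤ y).


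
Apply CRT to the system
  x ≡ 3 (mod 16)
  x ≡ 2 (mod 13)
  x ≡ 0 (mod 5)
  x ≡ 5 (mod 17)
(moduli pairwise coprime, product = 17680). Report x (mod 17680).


Product of moduli M = 16 · 13 · 5 · 17 = 17680.
Merge one congruence at a time:
  Start: x ≡ 3 (mod 16).
  Combine with x ≡ 2 (mod 13); new modulus lcm = 208.
    Write x = 3 + 16·t and substitute into x ≡ 2 (mod 13): 16·t ≡ 2 − 3 = -1 (mod 13).
    Reduce coefficients mod 13: 3·t ≡ 12 (mod 13).
    The inverse of 3 mod 13 is 9 (since 3·9 = 27 = 2·13 + 1), so t ≡ 9·12 = 108 ≡ 4 (mod 13).
    Then x = 3 + 16·4 = 67, valid modulo lcm(16, 13) = 208: x ≡ 67 (mod 208).
  Combine with x ≡ 0 (mod 5); new modulus lcm = 1040.
    Write x = 67 + 208·t and substitute into x ≡ 0 (mod 5): 208·t ≡ 0 − 67 = -67 (mod 5).
    Reduce coefficients mod 5: 3·t ≡ 3 (mod 5).
    The inverse of 3 mod 5 is 2 (since 3·2 = 6 = 1·5 + 1), so t ≡ 2·3 = 6 ≡ 1 (mod 5).
    Then x = 67 + 208·1 = 275, valid modulo lcm(208, 5) = 1040: x ≡ 275 (mod 1040).
  Combine with x ≡ 5 (mod 17); new modulus lcm = 17680.
    Write x = 275 + 1040·t and substitute into x ≡ 5 (mod 17): 1040·t ≡ 5 − 275 = -270 (mod 17).
    Reduce coefficients mod 17: 3·t ≡ 2 (mod 17).
    The inverse of 3 mod 17 is 6 (since 3·6 = 18 = 1·17 + 1), so t ≡ 6·2 = 12 ≡ 12 (mod 17).
    Then x = 275 + 1040·12 = 12755, valid modulo lcm(1040, 17) = 17680: x ≡ 12755 (mod 17680).
Verify against each original: 12755 mod 16 = 3, 12755 mod 13 = 2, 12755 mod 5 = 0, 12755 mod 17 = 5.

x ≡ 12755 (mod 17680).


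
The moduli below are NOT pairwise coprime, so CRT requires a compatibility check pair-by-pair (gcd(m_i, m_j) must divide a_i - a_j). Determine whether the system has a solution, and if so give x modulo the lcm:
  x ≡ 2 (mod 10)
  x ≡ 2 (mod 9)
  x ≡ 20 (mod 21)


Moduli 10, 9, 21 are not pairwise coprime, so CRT works modulo lcm(m_i) when all pairwise compatibility conditions hold.
Pairwise compatibility: gcd(m_i, m_j) must divide a_i - a_j for every pair.
Merge one congruence at a time:
  Start: x ≡ 2 (mod 10).
  Combine with x ≡ 2 (mod 9): gcd(10, 9) = 1; 2 - 2 = 0, which IS divisible by 1, so compatible.
    Write x = 2 + 10·t and substitute into x ≡ 2 (mod 9): 10·t ≡ 2 − 2 = 0 (mod 9).
    Reduce coefficients mod 9: 1·t ≡ 0 (mod 9).
    So t ≡ 0 (mod 9).
    Then x = 2 + 10·0 = 2, valid modulo lcm(10, 9) = 90: x ≡ 2 (mod 90).
  Combine with x ≡ 20 (mod 21): gcd(90, 21) = 3; 20 - 2 = 18, which IS divisible by 3, so compatible.
    Write x = 2 + 90·t and substitute into x ≡ 20 (mod 21): 90·t ≡ 20 − 2 = 18 (mod 21).
    Divide the congruence (and modulus) by g = 3: 30·t ≡ 6 (mod 7).
    Reduce coefficients mod 7: 2·t ≡ 6 (mod 7).
    The inverse of 2 mod 7 is 4 (since 2·4 = 8 = 1·7 + 1), so t ≡ 4·6 = 24 ≡ 3 (mod 7).
    Then x = 2 + 90·3 = 272, valid modulo lcm(90, 21) = 630: x ≡ 272 (mod 630).
Verify: 272 mod 10 = 2, 272 mod 9 = 2, 272 mod 21 = 20.

x ≡ 272 (mod 630).


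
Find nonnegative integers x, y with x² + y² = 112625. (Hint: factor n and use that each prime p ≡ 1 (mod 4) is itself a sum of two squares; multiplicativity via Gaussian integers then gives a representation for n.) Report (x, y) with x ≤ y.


Step 1: Factor n = 112625 = 5^3 · 17 · 53.
Step 2: Check the mod-4 condition on each prime factor: 5 ≡ 1 (mod 4), exponent 3; 17 ≡ 1 (mod 4), exponent 1; 53 ≡ 1 (mod 4), exponent 1.
All primes ≡ 3 (mod 4) appear to even exponent (or don't appear), so by the two-squares theorem n IS expressible as a sum of two squares.
Step 3: Build a representation. Group n = k² · m with k = 5 and m = 5 · 17 · 53 = 4505 (a product of primes ≡ 1 (mod 4)); a representation of m scales to one of n via (k·x)² + (k·y)² = k²(x² + y²). Each prime p ≡ 1 (mod 4) is itself a sum of two squares; find a² by testing p − a² for a perfect square:
  5: 5 − 1² = 4 = 2² ⇒ 5 = 1² + 2².
  17: 17 − 1² = 16 = 4² ⇒ 17 = 1² + 4².
  53: 53 − 1² = 52, 53 − 2² = 49 = 7² ⇒ 53 = 2² + 7².
  Combine using the Brahmagupta–Fibonacci identity (a² + b²)(c² + d²) = (ac − bd)² + (ad + bc)² = (ac + bd)² + (ad − bc)²:
  5 · 17 = 85: from (1² + 2²)(1² + 4²), take (1·1 − 2·4, 1·4 + 2·1) = (1 − 8, 4 + 2) = (-7, 6); dropping signs (only squares matter) gives (7, 6); check 7² + 6² = 49 + 36 = 85 ✓.
  85 · 53 = 4505: from (7² + 6²)(2² + 7²), take (7·2 − 6·7, 7·7 + 6·2) = (14 − 42, 49 + 12) = (-28, 61); dropping signs (only squares matter) gives (28, 61); check 28² + 61² = 784 + 3721 = 4505 ✓.
  Scale by k = 5: (5·28, 5·61) = (140, 305).
Step 4: Order so x ≤ y and verify: 140² + 305² = 19600 + 93025 = 112625 = n. ✓

n = 112625 = 140² + 305² (one valid representation with x ≤ y).


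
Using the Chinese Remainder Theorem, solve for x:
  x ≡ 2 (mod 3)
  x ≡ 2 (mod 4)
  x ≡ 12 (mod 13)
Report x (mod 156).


Moduli 3, 4, 13 are pairwise coprime; by CRT there is a unique solution modulo M = 3 · 4 · 13 = 156.
Solve pairwise, accumulating the modulus:
  Start with x ≡ 2 (mod 3).
  Combine with x ≡ 2 (mod 4): since gcd(3, 4) = 1, we get a unique residue mod 12.
    Write x = 2 + 3·t and substitute into x ≡ 2 (mod 4): 3·t ≡ 2 − 2 = 0 (mod 4).
    The inverse of 3 mod 4 is 3 (since 3·3 = 9 = 2·4 + 1), so t ≡ 3·0 = 0 ≡ 0 (mod 4).
    Then x = 2 + 3·0 = 2, valid modulo lcm(3, 4) = 12: x ≡ 2 (mod 12).
  Combine with x ≡ 12 (mod 13): since gcd(12, 13) = 1, we get a unique residue mod 156.
    Write x = 2 + 12·t and substitute into x ≡ 12 (mod 13): 12·t ≡ 12 − 2 = 10 (mod 13).
    The inverse of 12 mod 13 is 12 (since 12·12 = 144 = 11·13 + 1), so t ≡ 12·10 = 120 ≡ 3 (mod 13).
    Then x = 2 + 12·3 = 38, valid modulo lcm(12, 13) = 156: x ≡ 38 (mod 156).
Verify: 38 mod 3 = 2 ✓, 38 mod 4 = 2 ✓, 38 mod 13 = 12 ✓.

x ≡ 38 (mod 156).


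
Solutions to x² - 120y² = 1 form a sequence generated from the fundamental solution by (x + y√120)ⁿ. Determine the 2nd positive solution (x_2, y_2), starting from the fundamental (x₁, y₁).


Step 1: Find the fundamental solution (x₁, y₁) of x² - 120y² = 1.
  Expand √120 as a continued fraction. a₀ = ⌊√120⌋ = 10; iterate m_{k+1} = d_k·a_k − m_k, d_{k+1} = (120 − m_{k+1}²)/d_k, a_{k+1} = ⌊(a₀ + m_{k+1})/d_{k+1}⌋ (starting m₀ = 0, d₀ = 1), with convergents p_k = a_k·p_{k-1} + p_{k-2}, q_k = a_k·q_{k-1} + q_{k-2} (p₋₁ = 1, q₋₁ = 0):
  k = 0: a₀ = 10; p₀/q₀ = 10/1; p₀² − 120·q₀² = 100 − 120 = -20.
  k = 1: m = 10, d = 20, a = ⌊(10 + 10)/20⌋ = 1; p/q = (1·10 + 1)/(1·1 + 0) = 11/1; p² − 120·q² = 121 − 120 = 1.
  The first convergent with p² − 120·q² = 1 gives the fundamental solution (x₁, y₁) = (11, 1).
Step 2: Apply the recurrence (x_{n+1}, y_{n+1}) = (x₁x_n + 120y₁y_n, x₁y_n + y₁x_n) repeatedly.
  From (x_1, y_1) = (11, 1): x_2 = 11·11 + 120·1·1 = 241; y_2 = 11·1 + 1·11 = 22.
Step 3: Verify x_2² - 120·y_2² = 58081 - 58080 = 1 (should be 1). ✓

(x_1, y_1) = (11, 1); (x_2, y_2) = (241, 22).


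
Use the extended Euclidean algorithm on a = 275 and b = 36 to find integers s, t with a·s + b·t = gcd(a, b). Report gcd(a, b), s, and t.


Euclidean algorithm on (275, 36) — divide until remainder is 0:
  275 = 7 · 36 + 23
  36 = 1 · 23 + 13
  23 = 1 · 13 + 10
  13 = 1 · 10 + 3
  10 = 3 · 3 + 1
  3 = 3 · 1 + 0
gcd(275, 36) = 1.
Track Bezout coefficients alongside the remainders: start with r₀ = 275 = a·1 + b·0 (s = 1, t = 0) and r₁ = 36 = a·0 + b·1 (s = 0, t = 1); each new remainder r_{k+1} = r_{k-1} − q_k·r_k inherits s_{k+1} = s_{k-1} − q_k·s_k, t_{k+1} = t_{k-1} − q_k·t_k, so r_k = a·s_k + b·t_k at every step:
  q = 7: r = 23, s = 1 − 7·0 = 1, t = 0 − 7·1 = -7  (check: 275·1 + 36·(-7) = 23)
  q = 1: r = 13, s = 0 − 1·1 = -1, t = 1 − 1·(-7) = 8  (check: 275·(-1) + 36·8 = 13)
  q = 1: r = 10, s = 1 − 1·(-1) = 2, t = -7 − 1·8 = -15  (check: 275·2 + 36·(-15) = 10)
  q = 1: r = 3, s = -1 − 1·2 = -3, t = 8 − 1·(-15) = 23  (check: 275·(-3) + 36·23 = 3)
  q = 3: r = 1, s = 2 − 3·(-3) = 11, t = -15 − 3·23 = -84  (check: 275·11 + 36·(-84) = 1)
The row with r = 1 (the gcd) gives the Bezout coefficients s = 11, t = -84.
Result: 275 · (11) + 36 · (-84) = 1.

gcd(275, 36) = 1; s = 11, t = -84 (check: 275·11 + 36·(-84) = 1).


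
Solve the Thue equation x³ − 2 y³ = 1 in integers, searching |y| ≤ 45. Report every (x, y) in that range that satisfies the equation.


The equation is x³ - 2y³ = 1. For fixed y, x³ = 2·y³ + 1, so a solution requires the RHS to be a perfect cube.
Strategy: iterate y from -45 to 45, compute RHS = 2·y³ + 1, and check whether it is a (positive or negative) perfect cube.
Check small values of y:
  y = 0: RHS = 1 = (1)³ ⇒ x = 1 works.
  y = 1: RHS = 3 is not a perfect cube.
  y = -1: RHS = -1 = (-1)³ ⇒ x = -1 works.
  y = 2: RHS = 17 is not a perfect cube.
  y = -2: RHS = -15 is not a perfect cube.
  y = 3: RHS = 55 is not a perfect cube.
  y = -3: RHS = -53 is not a perfect cube.
Continuing the search up to |y| = 45 finds no further solutions beyond those listed.
Collected solutions: (1, 0), (-1, -1).

Solutions (with |y| ≤ 45): (1, 0), (-1, -1).


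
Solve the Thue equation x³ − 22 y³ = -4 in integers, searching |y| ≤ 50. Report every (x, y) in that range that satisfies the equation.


The equation is x³ - 22y³ = -4. For fixed y, x³ = 22·y³ − 4, so a solution requires the RHS to be a perfect cube.
Strategy: iterate y from -50 to 50, compute RHS = 22·y³ − 4, and check whether it is a (positive or negative) perfect cube.
Check small values of y:
  y = 0: RHS = -4 is not a perfect cube.
  y = 1: RHS = 18 is not a perfect cube.
  y = -1: RHS = -26 is not a perfect cube.
  y = 2: RHS = 172 is not a perfect cube.
  y = -2: RHS = -180 is not a perfect cube.
  y = 3: RHS = 590 is not a perfect cube.
  y = -3: RHS = -598 is not a perfect cube.
Continuing the search up to |y| = 50 finds no solutions either.
No (x, y) in the scanned range satisfies the equation.

No integer solutions with |y| ≤ 50.


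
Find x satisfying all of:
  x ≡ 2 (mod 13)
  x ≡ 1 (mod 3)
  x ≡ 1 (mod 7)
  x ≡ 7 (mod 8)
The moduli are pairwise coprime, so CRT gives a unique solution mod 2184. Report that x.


Product of moduli M = 13 · 3 · 7 · 8 = 2184.
Merge one congruence at a time:
  Start: x ≡ 2 (mod 13).
  Combine with x ≡ 1 (mod 3); new modulus lcm = 39.
    Write x = 2 + 13·t and substitute into x ≡ 1 (mod 3): 13·t ≡ 1 − 2 = -1 (mod 3).
    Reduce coefficients mod 3: 1·t ≡ 2 (mod 3).
    So t ≡ 2 (mod 3).
    Then x = 2 + 13·2 = 28, valid modulo lcm(13, 3) = 39: x ≡ 28 (mod 39).
  Combine with x ≡ 1 (mod 7); new modulus lcm = 273.
    Write x = 28 + 39·t and substitute into x ≡ 1 (mod 7): 39·t ≡ 1 − 28 = -27 (mod 7).
    Reduce coefficients mod 7: 4·t ≡ 1 (mod 7).
    The inverse of 4 mod 7 is 2 (since 4·2 = 8 = 1·7 + 1), so t ≡ 2·1 = 2 ≡ 2 (mod 7).
    Then x = 28 + 39·2 = 106, valid modulo lcm(39, 7) = 273: x ≡ 106 (mod 273).
  Combine with x ≡ 7 (mod 8); new modulus lcm = 2184.
    Write x = 106 + 273·t and substitute into x ≡ 7 (mod 8): 273·t ≡ 7 − 106 = -99 (mod 8).
    Reduce coefficients mod 8: 1·t ≡ 5 (mod 8).
    So t ≡ 5 (mod 8).
    Then x = 106 + 273·5 = 1471, valid modulo lcm(273, 8) = 2184: x ≡ 1471 (mod 2184).
Verify against each original: 1471 mod 13 = 2, 1471 mod 3 = 1, 1471 mod 7 = 1, 1471 mod 8 = 7.

x ≡ 1471 (mod 2184).


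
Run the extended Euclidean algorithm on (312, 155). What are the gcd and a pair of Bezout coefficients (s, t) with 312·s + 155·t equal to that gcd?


Euclidean algorithm on (312, 155) — divide until remainder is 0:
  312 = 2 · 155 + 2
  155 = 77 · 2 + 1
  2 = 2 · 1 + 0
gcd(312, 155) = 1.
Track Bezout coefficients alongside the remainders: start with r₀ = 312 = a·1 + b·0 (s = 1, t = 0) and r₁ = 155 = a·0 + b·1 (s = 0, t = 1); each new remainder r_{k+1} = r_{k-1} − q_k·r_k inherits s_{k+1} = s_{k-1} − q_k·s_k, t_{k+1} = t_{k-1} − q_k·t_k, so r_k = a·s_k + b·t_k at every step:
  q = 2: r = 2, s = 1 − 2·0 = 1, t = 0 − 2·1 = -2  (check: 312·1 + 155·(-2) = 2)
  q = 77: r = 1, s = 0 − 77·1 = -77, t = 1 − 77·(-2) = 155  (check: 312·(-77) + 155·155 = 1)
The row with r = 1 (the gcd) gives the Bezout coefficients s = -77, t = 155.
Result: 312 · (-77) + 155 · (155) = 1.

gcd(312, 155) = 1; s = -77, t = 155 (check: 312·(-77) + 155·155 = 1).


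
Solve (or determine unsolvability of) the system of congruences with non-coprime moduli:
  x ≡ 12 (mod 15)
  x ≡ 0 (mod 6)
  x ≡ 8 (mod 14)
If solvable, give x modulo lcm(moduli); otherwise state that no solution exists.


Moduli 15, 6, 14 are not pairwise coprime, so CRT works modulo lcm(m_i) when all pairwise compatibility conditions hold.
Pairwise compatibility: gcd(m_i, m_j) must divide a_i - a_j for every pair.
Merge one congruence at a time:
  Start: x ≡ 12 (mod 15).
  Combine with x ≡ 0 (mod 6): gcd(15, 6) = 3; 0 - 12 = -12, which IS divisible by 3, so compatible.
    Write x = 12 + 15·t and substitute into x ≡ 0 (mod 6): 15·t ≡ 0 − 12 = -12 (mod 6).
    Divide the congruence (and modulus) by g = 3: 5·t ≡ -4 (mod 2).
    Reduce coefficients mod 2: 1·t ≡ 0 (mod 2).
    So t ≡ 0 (mod 2).
    Then x = 12 + 15·0 = 12, valid modulo lcm(15, 6) = 30: x ≡ 12 (mod 30).
  Combine with x ≡ 8 (mod 14): gcd(30, 14) = 2; 8 - 12 = -4, which IS divisible by 2, so compatible.
    Write x = 12 + 30·t and substitute into x ≡ 8 (mod 14): 30·t ≡ 8 − 12 = -4 (mod 14).
    Divide the congruence (and modulus) by g = 2: 15·t ≡ -2 (mod 7).
    Reduce coefficients mod 7: 1·t ≡ 5 (mod 7).
    So t ≡ 5 (mod 7).
    Then x = 12 + 30·5 = 162, valid modulo lcm(30, 14) = 210: x ≡ 162 (mod 210).
Verify: 162 mod 15 = 12, 162 mod 6 = 0, 162 mod 14 = 8.

x ≡ 162 (mod 210).


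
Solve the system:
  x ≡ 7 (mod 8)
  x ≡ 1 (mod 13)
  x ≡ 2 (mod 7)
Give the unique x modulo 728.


Moduli 8, 13, 7 are pairwise coprime; by CRT there is a unique solution modulo M = 8 · 13 · 7 = 728.
Solve pairwise, accumulating the modulus:
  Start with x ≡ 7 (mod 8).
  Combine with x ≡ 1 (mod 13): since gcd(8, 13) = 1, we get a unique residue mod 104.
    Write x = 7 + 8·t and substitute into x ≡ 1 (mod 13): 8·t ≡ 1 − 7 = -6 (mod 13).
    Reduce coefficients mod 13: 8·t ≡ 7 (mod 13).
    The inverse of 8 mod 13 is 5 (since 8·5 = 40 = 3·13 + 1), so t ≡ 5·7 = 35 ≡ 9 (mod 13).
    Then x = 7 + 8·9 = 79, valid modulo lcm(8, 13) = 104: x ≡ 79 (mod 104).
  Combine with x ≡ 2 (mod 7): since gcd(104, 7) = 1, we get a unique residue mod 728.
    Write x = 79 + 104·t and substitute into x ≡ 2 (mod 7): 104·t ≡ 2 − 79 = -77 (mod 7).
    Reduce coefficients mod 7: 6·t ≡ 0 (mod 7).
    The inverse of 6 mod 7 is 6 (since 6·6 = 36 = 5·7 + 1), so t ≡ 6·0 = 0 ≡ 0 (mod 7).
    Then x = 79 + 104·0 = 79, valid modulo lcm(104, 7) = 728: x ≡ 79 (mod 728).
Verify: 79 mod 8 = 7 ✓, 79 mod 13 = 1 ✓, 79 mod 7 = 2 ✓.

x ≡ 79 (mod 728).


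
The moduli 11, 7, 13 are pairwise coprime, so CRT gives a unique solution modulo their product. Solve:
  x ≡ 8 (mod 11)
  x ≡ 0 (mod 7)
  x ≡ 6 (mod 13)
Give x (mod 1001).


Moduli 11, 7, 13 are pairwise coprime; by CRT there is a unique solution modulo M = 11 · 7 · 13 = 1001.
Solve pairwise, accumulating the modulus:
  Start with x ≡ 8 (mod 11).
  Combine with x ≡ 0 (mod 7): since gcd(11, 7) = 1, we get a unique residue mod 77.
    Write x = 8 + 11·t and substitute into x ≡ 0 (mod 7): 11·t ≡ 0 − 8 = -8 (mod 7).
    Reduce coefficients mod 7: 4·t ≡ 6 (mod 7).
    The inverse of 4 mod 7 is 2 (since 4·2 = 8 = 1·7 + 1), so t ≡ 2·6 = 12 ≡ 5 (mod 7).
    Then x = 8 + 11·5 = 63, valid modulo lcm(11, 7) = 77: x ≡ 63 (mod 77).
  Combine with x ≡ 6 (mod 13): since gcd(77, 13) = 1, we get a unique residue mod 1001.
    Write x = 63 + 77·t and substitute into x ≡ 6 (mod 13): 77·t ≡ 6 − 63 = -57 (mod 13).
    Reduce coefficients mod 13: 12·t ≡ 8 (mod 13).
    The inverse of 12 mod 13 is 12 (since 12·12 = 144 = 11·13 + 1), so t ≡ 12·8 = 96 ≡ 5 (mod 13).
    Then x = 63 + 77·5 = 448, valid modulo lcm(77, 13) = 1001: x ≡ 448 (mod 1001).
Verify: 448 mod 11 = 8 ✓, 448 mod 7 = 0 ✓, 448 mod 13 = 6 ✓.

x ≡ 448 (mod 1001).


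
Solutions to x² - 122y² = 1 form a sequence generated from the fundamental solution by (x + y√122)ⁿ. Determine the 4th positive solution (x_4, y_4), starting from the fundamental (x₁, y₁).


Step 1: Find the fundamental solution (x₁, y₁) of x² - 122y² = 1.
  Expand √122 as a continued fraction. a₀ = ⌊√122⌋ = 11; iterate m_{k+1} = d_k·a_k − m_k, d_{k+1} = (122 − m_{k+1}²)/d_k, a_{k+1} = ⌊(a₀ + m_{k+1})/d_{k+1}⌋ (starting m₀ = 0, d₀ = 1), with convergents p_k = a_k·p_{k-1} + p_{k-2}, q_k = a_k·q_{k-1} + q_{k-2} (p₋₁ = 1, q₋₁ = 0):
  k = 0: a₀ = 11; p₀/q₀ = 11/1; p₀² − 122·q₀² = 121 − 122 = -1.
  k = 1: m = 11, d = 1, a = ⌊(11 + 11)/1⌋ = 22; p/q = (22·11 + 1)/(22·1 + 0) = 243/22; p² − 122·q² = 59049 − 59048 = 1.
  The first convergent with p² − 122·q² = 1 gives the fundamental solution (x₁, y₁) = (243, 22).
Step 2: Apply the recurrence (x_{n+1}, y_{n+1}) = (x₁x_n + 122y₁y_n, x₁y_n + y₁x_n) repeatedly.
  From (x_1, y_1) = (243, 22): x_2 = 243·243 + 122·22·22 = 118097; y_2 = 243·22 + 22·243 = 10692.
  From (x_2, y_2) = (118097, 10692): x_3 = 243·118097 + 122·22·10692 = 57394899; y_3 = 243·10692 + 22·118097 = 5196290.
  From (x_3, y_3) = (57394899, 5196290): x_4 = 243·57394899 + 122·22·5196290 = 27893802817; y_4 = 243·5196290 + 22·57394899 = 2525386248.
Step 3: Verify x_4² - 122·y_4² = 778064235593677135489 - 778064235593677135488 = 1 (should be 1). ✓

(x_1, y_1) = (243, 22); (x_4, y_4) = (27893802817, 2525386248).


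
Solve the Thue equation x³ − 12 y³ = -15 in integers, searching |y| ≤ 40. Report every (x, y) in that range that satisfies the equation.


The equation is x³ - 12y³ = -15. For fixed y, x³ = 12·y³ − 15, so a solution requires the RHS to be a perfect cube.
Strategy: iterate y from -40 to 40, compute RHS = 12·y³ − 15, and check whether it is a (positive or negative) perfect cube.
Check small values of y:
  y = 0: RHS = -15 is not a perfect cube.
  y = 1: RHS = -3 is not a perfect cube.
  y = -1: RHS = -27 = (-3)³ ⇒ x = -3 works.
  y = 2: RHS = 81 is not a perfect cube.
  y = -2: RHS = -111 is not a perfect cube.
  y = 3: RHS = 309 is not a perfect cube.
  y = -3: RHS = -339 is not a perfect cube.
Continuing the search up to |y| = 40 finds no further solutions beyond those listed.
Collected solutions: (-3, -1).

Solutions (with |y| ≤ 40): (-3, -1).


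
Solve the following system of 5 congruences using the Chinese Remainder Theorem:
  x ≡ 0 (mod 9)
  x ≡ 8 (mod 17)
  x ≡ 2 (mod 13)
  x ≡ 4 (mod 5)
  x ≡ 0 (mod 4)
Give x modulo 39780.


Product of moduli M = 9 · 17 · 13 · 5 · 4 = 39780.
Merge one congruence at a time:
  Start: x ≡ 0 (mod 9).
  Combine with x ≡ 8 (mod 17); new modulus lcm = 153.
    Write x = 0 + 9·t and substitute into x ≡ 8 (mod 17): 9·t ≡ 8 − 0 = 8 (mod 17).
    The inverse of 9 mod 17 is 2 (since 9·2 = 18 = 1·17 + 1), so t ≡ 2·8 = 16 ≡ 16 (mod 17).
    Then x = 0 + 9·16 = 144, valid modulo lcm(9, 17) = 153: x ≡ 144 (mod 153).
  Combine with x ≡ 2 (mod 13); new modulus lcm = 1989.
    Write x = 144 + 153·t and substitute into x ≡ 2 (mod 13): 153·t ≡ 2 − 144 = -142 (mod 13).
    Reduce coefficients mod 13: 10·t ≡ 1 (mod 13).
    The inverse of 10 mod 13 is 4 (since 10·4 = 40 = 3·13 + 1), so t ≡ 4·1 = 4 ≡ 4 (mod 13).
    Then x = 144 + 153·4 = 756, valid modulo lcm(153, 13) = 1989: x ≡ 756 (mod 1989).
  Combine with x ≡ 4 (mod 5); new modulus lcm = 9945.
    Write x = 756 + 1989·t and substitute into x ≡ 4 (mod 5): 1989·t ≡ 4 − 756 = -752 (mod 5).
    Reduce coefficients mod 5: 4·t ≡ 3 (mod 5).
    The inverse of 4 mod 5 is 4 (since 4·4 = 16 = 3·5 + 1), so t ≡ 4·3 = 12 ≡ 2 (mod 5).
    Then x = 756 + 1989·2 = 4734, valid modulo lcm(1989, 5) = 9945: x ≡ 4734 (mod 9945).
  Combine with x ≡ 0 (mod 4); new modulus lcm = 39780.
    Write x = 4734 + 9945·t and substitute into x ≡ 0 (mod 4): 9945·t ≡ 0 − 4734 = -4734 (mod 4).
    Reduce coefficients mod 4: 1·t ≡ 2 (mod 4).
    So t ≡ 2 (mod 4).
    Then x = 4734 + 9945·2 = 24624, valid modulo lcm(9945, 4) = 39780: x ≡ 24624 (mod 39780).
Verify against each original: 24624 mod 9 = 0, 24624 mod 17 = 8, 24624 mod 13 = 2, 24624 mod 5 = 4, 24624 mod 4 = 0.

x ≡ 24624 (mod 39780).


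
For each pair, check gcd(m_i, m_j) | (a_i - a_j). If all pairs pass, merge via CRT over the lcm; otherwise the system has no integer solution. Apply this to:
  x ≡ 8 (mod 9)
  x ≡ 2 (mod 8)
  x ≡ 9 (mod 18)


Moduli 9, 8, 18 are not pairwise coprime, so CRT works modulo lcm(m_i) when all pairwise compatibility conditions hold.
Pairwise compatibility: gcd(m_i, m_j) must divide a_i - a_j for every pair.
Merge one congruence at a time:
  Start: x ≡ 8 (mod 9).
  Combine with x ≡ 2 (mod 8): gcd(9, 8) = 1; 2 - 8 = -6, which IS divisible by 1, so compatible.
    Write x = 8 + 9·t and substitute into x ≡ 2 (mod 8): 9·t ≡ 2 − 8 = -6 (mod 8).
    Reduce coefficients mod 8: 1·t ≡ 2 (mod 8).
    So t ≡ 2 (mod 8).
    Then x = 8 + 9·2 = 26, valid modulo lcm(9, 8) = 72: x ≡ 26 (mod 72).
  Combine with x ≡ 9 (mod 18): gcd(72, 18) = 18, and 9 - 26 = -17 is NOT divisible by 18.
    ⇒ system is inconsistent (no integer solution).

No solution (the system is inconsistent).


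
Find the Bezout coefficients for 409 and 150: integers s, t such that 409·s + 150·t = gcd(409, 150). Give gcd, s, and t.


Euclidean algorithm on (409, 150) — divide until remainder is 0:
  409 = 2 · 150 + 109
  150 = 1 · 109 + 41
  109 = 2 · 41 + 27
  41 = 1 · 27 + 14
  27 = 1 · 14 + 13
  14 = 1 · 13 + 1
  13 = 13 · 1 + 0
gcd(409, 150) = 1.
Track Bezout coefficients alongside the remainders: start with r₀ = 409 = a·1 + b·0 (s = 1, t = 0) and r₁ = 150 = a·0 + b·1 (s = 0, t = 1); each new remainder r_{k+1} = r_{k-1} − q_k·r_k inherits s_{k+1} = s_{k-1} − q_k·s_k, t_{k+1} = t_{k-1} − q_k·t_k, so r_k = a·s_k + b·t_k at every step:
  q = 2: r = 109, s = 1 − 2·0 = 1, t = 0 − 2·1 = -2  (check: 409·1 + 150·(-2) = 109)
  q = 1: r = 41, s = 0 − 1·1 = -1, t = 1 − 1·(-2) = 3  (check: 409·(-1) + 150·3 = 41)
  q = 2: r = 27, s = 1 − 2·(-1) = 3, t = -2 − 2·3 = -8  (check: 409·3 + 150·(-8) = 27)
  q = 1: r = 14, s = -1 − 1·3 = -4, t = 3 − 1·(-8) = 11  (check: 409·(-4) + 150·11 = 14)
  q = 1: r = 13, s = 3 − 1·(-4) = 7, t = -8 − 1·11 = -19  (check: 409·7 + 150·(-19) = 13)
  q = 1: r = 1, s = -4 − 1·7 = -11, t = 11 − 1·(-19) = 30  (check: 409·(-11) + 150·30 = 1)
The row with r = 1 (the gcd) gives the Bezout coefficients s = -11, t = 30.
Result: 409 · (-11) + 150 · (30) = 1.

gcd(409, 150) = 1; s = -11, t = 30 (check: 409·(-11) + 150·30 = 1).


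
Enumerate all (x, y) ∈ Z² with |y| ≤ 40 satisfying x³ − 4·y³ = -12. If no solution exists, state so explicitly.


The equation is x³ - 4y³ = -12. For fixed y, x³ = 4·y³ − 12, so a solution requires the RHS to be a perfect cube.
Strategy: iterate y from -40 to 40, compute RHS = 4·y³ − 12, and check whether it is a (positive or negative) perfect cube.
Check small values of y:
  y = 0: RHS = -12 is not a perfect cube.
  y = 1: RHS = -8 = (-2)³ ⇒ x = -2 works.
  y = -1: RHS = -16 is not a perfect cube.
  y = 2: RHS = 20 is not a perfect cube.
  y = -2: RHS = -44 is not a perfect cube.
  y = 3: RHS = 96 is not a perfect cube.
  y = -3: RHS = -120 is not a perfect cube.
Continuing, at y = -5: RHS = -512 = (-8)³ ⇒ x = -8 works.
Searching the remaining y in |y| ≤ 40 finds no further solutions.
Collected solutions: (-2, 1), (-8, -5).

Solutions (with |y| ≤ 40): (-2, 1), (-8, -5).


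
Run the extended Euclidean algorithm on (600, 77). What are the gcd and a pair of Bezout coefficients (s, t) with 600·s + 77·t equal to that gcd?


Euclidean algorithm on (600, 77) — divide until remainder is 0:
  600 = 7 · 77 + 61
  77 = 1 · 61 + 16
  61 = 3 · 16 + 13
  16 = 1 · 13 + 3
  13 = 4 · 3 + 1
  3 = 3 · 1 + 0
gcd(600, 77) = 1.
Track Bezout coefficients alongside the remainders: start with r₀ = 600 = a·1 + b·0 (s = 1, t = 0) and r₁ = 77 = a·0 + b·1 (s = 0, t = 1); each new remainder r_{k+1} = r_{k-1} − q_k·r_k inherits s_{k+1} = s_{k-1} − q_k·s_k, t_{k+1} = t_{k-1} − q_k·t_k, so r_k = a·s_k + b·t_k at every step:
  q = 7: r = 61, s = 1 − 7·0 = 1, t = 0 − 7·1 = -7  (check: 600·1 + 77·(-7) = 61)
  q = 1: r = 16, s = 0 − 1·1 = -1, t = 1 − 1·(-7) = 8  (check: 600·(-1) + 77·8 = 16)
  q = 3: r = 13, s = 1 − 3·(-1) = 4, t = -7 − 3·8 = -31  (check: 600·4 + 77·(-31) = 13)
  q = 1: r = 3, s = -1 − 1·4 = -5, t = 8 − 1·(-31) = 39  (check: 600·(-5) + 77·39 = 3)
  q = 4: r = 1, s = 4 − 4·(-5) = 24, t = -31 − 4·39 = -187  (check: 600·24 + 77·(-187) = 1)
The row with r = 1 (the gcd) gives the Bezout coefficients s = 24, t = -187.
Result: 600 · (24) + 77 · (-187) = 1.

gcd(600, 77) = 1; s = 24, t = -187 (check: 600·24 + 77·(-187) = 1).


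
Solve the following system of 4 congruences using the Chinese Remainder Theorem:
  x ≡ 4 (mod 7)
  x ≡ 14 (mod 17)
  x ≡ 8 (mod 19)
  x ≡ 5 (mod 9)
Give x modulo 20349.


Product of moduli M = 7 · 17 · 19 · 9 = 20349.
Merge one congruence at a time:
  Start: x ≡ 4 (mod 7).
  Combine with x ≡ 14 (mod 17); new modulus lcm = 119.
    Write x = 4 + 7·t and substitute into x ≡ 14 (mod 17): 7·t ≡ 14 − 4 = 10 (mod 17).
    The inverse of 7 mod 17 is 5 (since 7·5 = 35 = 2·17 + 1), so t ≡ 5·10 = 50 ≡ 16 (mod 17).
    Then x = 4 + 7·16 = 116, valid modulo lcm(7, 17) = 119: x ≡ 116 (mod 119).
  Combine with x ≡ 8 (mod 19); new modulus lcm = 2261.
    Write x = 116 + 119·t and substitute into x ≡ 8 (mod 19): 119·t ≡ 8 − 116 = -108 (mod 19).
    Reduce coefficients mod 19: 5·t ≡ 6 (mod 19).
    The inverse of 5 mod 19 is 4 (since 5·4 = 20 = 1·19 + 1), so t ≡ 4·6 = 24 ≡ 5 (mod 19).
    Then x = 116 + 119·5 = 711, valid modulo lcm(119, 19) = 2261: x ≡ 711 (mod 2261).
  Combine with x ≡ 5 (mod 9); new modulus lcm = 20349.
    Write x = 711 + 2261·t and substitute into x ≡ 5 (mod 9): 2261·t ≡ 5 − 711 = -706 (mod 9).
    Reduce coefficients mod 9: 2·t ≡ 5 (mod 9).
    The inverse of 2 mod 9 is 5 (since 2·5 = 10 = 1·9 + 1), so t ≡ 5·5 = 25 ≡ 7 (mod 9).
    Then x = 711 + 2261·7 = 16538, valid modulo lcm(2261, 9) = 20349: x ≡ 16538 (mod 20349).
Verify against each original: 16538 mod 7 = 4, 16538 mod 17 = 14, 16538 mod 19 = 8, 16538 mod 9 = 5.

x ≡ 16538 (mod 20349).


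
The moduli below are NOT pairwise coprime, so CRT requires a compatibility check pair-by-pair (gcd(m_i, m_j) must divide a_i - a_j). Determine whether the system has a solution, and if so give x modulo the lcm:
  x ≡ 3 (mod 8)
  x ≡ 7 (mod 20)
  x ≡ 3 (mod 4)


Moduli 8, 20, 4 are not pairwise coprime, so CRT works modulo lcm(m_i) when all pairwise compatibility conditions hold.
Pairwise compatibility: gcd(m_i, m_j) must divide a_i - a_j for every pair.
Merge one congruence at a time:
  Start: x ≡ 3 (mod 8).
  Combine with x ≡ 7 (mod 20): gcd(8, 20) = 4; 7 - 3 = 4, which IS divisible by 4, so compatible.
    Write x = 3 + 8·t and substitute into x ≡ 7 (mod 20): 8·t ≡ 7 − 3 = 4 (mod 20).
    Divide the congruence (and modulus) by g = 4: 2·t ≡ 1 (mod 5).
    The inverse of 2 mod 5 is 3 (since 2·3 = 6 = 1·5 + 1), so t ≡ 3·1 = 3 ≡ 3 (mod 5).
    Then x = 3 + 8·3 = 27, valid modulo lcm(8, 20) = 40: x ≡ 27 (mod 40).
  Combine with x ≡ 3 (mod 4): gcd(40, 4) = 4; 3 - 27 = -24, which IS divisible by 4, so compatible.
    Write x = 27 + 40·t and substitute into x ≡ 3 (mod 4): 40·t ≡ 3 − 27 = -24 (mod 4).
    Divide the congruence (and modulus) by g = 4: 10·t ≡ -6 (mod 1).
    Modulo 1 every t works; take t = 0.
    Then x = 27 + 40·0 = 27, valid modulo lcm(40, 4) = 40: x ≡ 27 (mod 40).
Verify: 27 mod 8 = 3, 27 mod 20 = 7, 27 mod 4 = 3.

x ≡ 27 (mod 40).


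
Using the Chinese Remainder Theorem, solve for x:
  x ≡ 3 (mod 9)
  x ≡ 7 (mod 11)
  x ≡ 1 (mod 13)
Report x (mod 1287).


Moduli 9, 11, 13 are pairwise coprime; by CRT there is a unique solution modulo M = 9 · 11 · 13 = 1287.
Solve pairwise, accumulating the modulus:
  Start with x ≡ 3 (mod 9).
  Combine with x ≡ 7 (mod 11): since gcd(9, 11) = 1, we get a unique residue mod 99.
    Write x = 3 + 9·t and substitute into x ≡ 7 (mod 11): 9·t ≡ 7 − 3 = 4 (mod 11).
    The inverse of 9 mod 11 is 5 (since 9·5 = 45 = 4·11 + 1), so t ≡ 5·4 = 20 ≡ 9 (mod 11).
    Then x = 3 + 9·9 = 84, valid modulo lcm(9, 11) = 99: x ≡ 84 (mod 99).
  Combine with x ≡ 1 (mod 13): since gcd(99, 13) = 1, we get a unique residue mod 1287.
    Write x = 84 + 99·t and substitute into x ≡ 1 (mod 13): 99·t ≡ 1 − 84 = -83 (mod 13).
    Reduce coefficients mod 13: 8·t ≡ 8 (mod 13).
    The inverse of 8 mod 13 is 5 (since 8·5 = 40 = 3·13 + 1), so t ≡ 5·8 = 40 ≡ 1 (mod 13).
    Then x = 84 + 99·1 = 183, valid modulo lcm(99, 13) = 1287: x ≡ 183 (mod 1287).
Verify: 183 mod 9 = 3 ✓, 183 mod 11 = 7 ✓, 183 mod 13 = 1 ✓.

x ≡ 183 (mod 1287).


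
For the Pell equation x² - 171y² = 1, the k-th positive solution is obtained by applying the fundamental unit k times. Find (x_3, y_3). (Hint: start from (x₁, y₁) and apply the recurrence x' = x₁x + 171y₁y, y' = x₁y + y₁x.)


Step 1: Find the fundamental solution (x₁, y₁) of x² - 171y² = 1.
  Expand √171 as a continued fraction. a₀ = ⌊√171⌋ = 13; iterate m_{k+1} = d_k·a_k − m_k, d_{k+1} = (171 − m_{k+1}²)/d_k, a_{k+1} = ⌊(a₀ + m_{k+1})/d_{k+1}⌋ (starting m₀ = 0, d₀ = 1), with convergents p_k = a_k·p_{k-1} + p_{k-2}, q_k = a_k·q_{k-1} + q_{k-2} (p₋₁ = 1, q₋₁ = 0):
  k = 0: a₀ = 13; p₀/q₀ = 13/1; p₀² − 171·q₀² = 169 − 171 = -2.
  k = 1: m = 13, d = 2, a = ⌊(13 + 13)/2⌋ = 13; p/q = (13·13 + 1)/(13·1 + 0) = 170/13; p² − 171·q² = 28900 − 28899 = 1.
  The first convergent with p² − 171·q² = 1 gives the fundamental solution (x₁, y₁) = (170, 13).
Step 2: Apply the recurrence (x_{n+1}, y_{n+1}) = (x₁x_n + 171y₁y_n, x₁y_n + y₁x_n) repeatedly.
  From (x_1, y_1) = (170, 13): x_2 = 170·170 + 171·13·13 = 57799; y_2 = 170·13 + 13·170 = 4420.
  From (x_2, y_2) = (57799, 4420): x_3 = 170·57799 + 171·13·4420 = 19651490; y_3 = 170·4420 + 13·57799 = 1502787.
Step 3: Verify x_3² - 171·y_3² = 386181059220100 - 386181059220099 = 1 (should be 1). ✓

(x_1, y_1) = (170, 13); (x_3, y_3) = (19651490, 1502787).


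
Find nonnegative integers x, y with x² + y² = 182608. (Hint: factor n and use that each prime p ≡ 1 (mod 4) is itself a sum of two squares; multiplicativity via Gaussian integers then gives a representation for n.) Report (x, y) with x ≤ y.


Step 1: Factor n = 182608 = 2^4 · 101 · 113.
Step 2: Check the mod-4 condition on each prime factor: 2 = 2 (special); 101 ≡ 1 (mod 4), exponent 1; 113 ≡ 1 (mod 4), exponent 1.
All primes ≡ 3 (mod 4) appear to even exponent (or don't appear), so by the two-squares theorem n IS expressible as a sum of two squares.
Step 3: Build a representation. Group n = k² · m with k = 4 and m = 101 · 113 = 11413 (a product of primes ≡ 1 (mod 4)); a representation of m scales to one of n via (k·x)² + (k·y)² = k²(x² + y²). Each prime p ≡ 1 (mod 4) is itself a sum of two squares; find a² by testing p − a² for a perfect square:
  101: 101 − 1² = 100 = 10² ⇒ 101 = 1² + 10².
  113: 113 − 1² = 112, 113 − 2² = 109, 113 − 3² = 104, 113 − 4² = 97, 113 − 5² = 88, 113 − 6² = 77, 113 − 7² = 64 = 8² ⇒ 113 = 7² + 8².
  Combine using the Brahmagupta–Fibonacci identity (a² + b²)(c² + d²) = (ac − bd)² + (ad + bc)² = (ac + bd)² + (ad − bc)²:
  101 · 113 = 11413: from (1² + 10²)(7² + 8²), take (1·7 − 10·8, 1·8 + 10·7) = (7 − 80, 8 + 70) = (-73, 78); dropping signs (only squares matter) gives (73, 78); check 73² + 78² = 5329 + 6084 = 11413 ✓.
  Scale by k = 4: (4·73, 4·78) = (292, 312).
Step 4: Order so x ≤ y and verify: 292² + 312² = 85264 + 97344 = 182608 = n. ✓

n = 182608 = 292² + 312² (one valid representation with x ≤ y).
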